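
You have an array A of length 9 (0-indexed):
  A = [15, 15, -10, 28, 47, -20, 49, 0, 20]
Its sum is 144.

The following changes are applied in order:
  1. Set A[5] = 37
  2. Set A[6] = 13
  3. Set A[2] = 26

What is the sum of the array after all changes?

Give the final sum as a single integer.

Initial sum: 144
Change 1: A[5] -20 -> 37, delta = 57, sum = 201
Change 2: A[6] 49 -> 13, delta = -36, sum = 165
Change 3: A[2] -10 -> 26, delta = 36, sum = 201

Answer: 201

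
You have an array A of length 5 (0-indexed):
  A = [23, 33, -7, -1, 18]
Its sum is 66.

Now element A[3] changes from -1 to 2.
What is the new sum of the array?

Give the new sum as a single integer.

Old value at index 3: -1
New value at index 3: 2
Delta = 2 - -1 = 3
New sum = old_sum + delta = 66 + (3) = 69

Answer: 69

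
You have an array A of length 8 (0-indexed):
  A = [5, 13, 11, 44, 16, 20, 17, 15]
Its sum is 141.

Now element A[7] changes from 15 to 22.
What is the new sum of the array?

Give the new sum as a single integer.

Answer: 148

Derivation:
Old value at index 7: 15
New value at index 7: 22
Delta = 22 - 15 = 7
New sum = old_sum + delta = 141 + (7) = 148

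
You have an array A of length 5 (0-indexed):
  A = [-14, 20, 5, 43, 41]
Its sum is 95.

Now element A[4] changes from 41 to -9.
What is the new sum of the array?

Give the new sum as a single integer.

Answer: 45

Derivation:
Old value at index 4: 41
New value at index 4: -9
Delta = -9 - 41 = -50
New sum = old_sum + delta = 95 + (-50) = 45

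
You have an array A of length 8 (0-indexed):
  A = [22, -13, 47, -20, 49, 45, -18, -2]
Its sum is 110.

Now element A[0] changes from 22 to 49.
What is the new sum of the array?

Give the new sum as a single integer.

Answer: 137

Derivation:
Old value at index 0: 22
New value at index 0: 49
Delta = 49 - 22 = 27
New sum = old_sum + delta = 110 + (27) = 137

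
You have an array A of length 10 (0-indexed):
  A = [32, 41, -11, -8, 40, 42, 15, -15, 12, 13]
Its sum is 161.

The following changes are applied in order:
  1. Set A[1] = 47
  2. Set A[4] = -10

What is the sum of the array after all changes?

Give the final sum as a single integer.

Initial sum: 161
Change 1: A[1] 41 -> 47, delta = 6, sum = 167
Change 2: A[4] 40 -> -10, delta = -50, sum = 117

Answer: 117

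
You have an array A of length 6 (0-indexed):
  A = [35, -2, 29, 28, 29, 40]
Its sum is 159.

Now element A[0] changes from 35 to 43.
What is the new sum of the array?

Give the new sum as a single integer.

Old value at index 0: 35
New value at index 0: 43
Delta = 43 - 35 = 8
New sum = old_sum + delta = 159 + (8) = 167

Answer: 167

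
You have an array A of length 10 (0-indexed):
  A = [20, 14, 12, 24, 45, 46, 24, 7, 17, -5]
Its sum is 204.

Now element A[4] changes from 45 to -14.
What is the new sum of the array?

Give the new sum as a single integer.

Old value at index 4: 45
New value at index 4: -14
Delta = -14 - 45 = -59
New sum = old_sum + delta = 204 + (-59) = 145

Answer: 145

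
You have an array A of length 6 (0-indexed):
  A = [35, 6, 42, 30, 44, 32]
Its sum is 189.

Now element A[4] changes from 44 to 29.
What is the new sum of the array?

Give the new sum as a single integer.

Answer: 174

Derivation:
Old value at index 4: 44
New value at index 4: 29
Delta = 29 - 44 = -15
New sum = old_sum + delta = 189 + (-15) = 174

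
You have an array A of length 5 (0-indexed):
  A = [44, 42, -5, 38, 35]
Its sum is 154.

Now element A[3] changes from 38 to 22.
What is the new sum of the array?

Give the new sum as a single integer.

Old value at index 3: 38
New value at index 3: 22
Delta = 22 - 38 = -16
New sum = old_sum + delta = 154 + (-16) = 138

Answer: 138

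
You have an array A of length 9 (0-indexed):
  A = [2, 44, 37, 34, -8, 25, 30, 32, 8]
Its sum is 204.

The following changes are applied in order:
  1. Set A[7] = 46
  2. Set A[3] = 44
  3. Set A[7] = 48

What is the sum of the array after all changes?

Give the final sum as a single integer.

Initial sum: 204
Change 1: A[7] 32 -> 46, delta = 14, sum = 218
Change 2: A[3] 34 -> 44, delta = 10, sum = 228
Change 3: A[7] 46 -> 48, delta = 2, sum = 230

Answer: 230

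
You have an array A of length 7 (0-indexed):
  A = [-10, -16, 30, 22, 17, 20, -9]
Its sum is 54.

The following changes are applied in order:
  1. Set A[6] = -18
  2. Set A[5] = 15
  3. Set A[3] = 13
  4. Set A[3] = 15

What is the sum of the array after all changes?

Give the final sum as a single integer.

Answer: 33

Derivation:
Initial sum: 54
Change 1: A[6] -9 -> -18, delta = -9, sum = 45
Change 2: A[5] 20 -> 15, delta = -5, sum = 40
Change 3: A[3] 22 -> 13, delta = -9, sum = 31
Change 4: A[3] 13 -> 15, delta = 2, sum = 33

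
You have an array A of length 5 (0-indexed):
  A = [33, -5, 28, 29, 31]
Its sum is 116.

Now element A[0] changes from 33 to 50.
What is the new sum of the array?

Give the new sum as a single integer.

Answer: 133

Derivation:
Old value at index 0: 33
New value at index 0: 50
Delta = 50 - 33 = 17
New sum = old_sum + delta = 116 + (17) = 133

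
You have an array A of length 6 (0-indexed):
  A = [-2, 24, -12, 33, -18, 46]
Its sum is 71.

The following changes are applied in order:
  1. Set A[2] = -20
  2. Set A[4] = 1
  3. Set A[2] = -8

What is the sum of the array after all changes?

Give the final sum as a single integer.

Initial sum: 71
Change 1: A[2] -12 -> -20, delta = -8, sum = 63
Change 2: A[4] -18 -> 1, delta = 19, sum = 82
Change 3: A[2] -20 -> -8, delta = 12, sum = 94

Answer: 94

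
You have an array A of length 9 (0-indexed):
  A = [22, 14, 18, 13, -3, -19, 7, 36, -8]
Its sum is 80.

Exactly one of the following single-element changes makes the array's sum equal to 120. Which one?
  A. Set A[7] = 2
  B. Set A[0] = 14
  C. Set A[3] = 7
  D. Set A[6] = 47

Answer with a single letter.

Answer: D

Derivation:
Option A: A[7] 36->2, delta=-34, new_sum=80+(-34)=46
Option B: A[0] 22->14, delta=-8, new_sum=80+(-8)=72
Option C: A[3] 13->7, delta=-6, new_sum=80+(-6)=74
Option D: A[6] 7->47, delta=40, new_sum=80+(40)=120 <-- matches target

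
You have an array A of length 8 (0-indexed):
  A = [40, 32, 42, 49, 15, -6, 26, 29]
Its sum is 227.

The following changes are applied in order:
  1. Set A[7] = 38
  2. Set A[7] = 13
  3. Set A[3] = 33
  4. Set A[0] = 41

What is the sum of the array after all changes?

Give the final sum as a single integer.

Answer: 196

Derivation:
Initial sum: 227
Change 1: A[7] 29 -> 38, delta = 9, sum = 236
Change 2: A[7] 38 -> 13, delta = -25, sum = 211
Change 3: A[3] 49 -> 33, delta = -16, sum = 195
Change 4: A[0] 40 -> 41, delta = 1, sum = 196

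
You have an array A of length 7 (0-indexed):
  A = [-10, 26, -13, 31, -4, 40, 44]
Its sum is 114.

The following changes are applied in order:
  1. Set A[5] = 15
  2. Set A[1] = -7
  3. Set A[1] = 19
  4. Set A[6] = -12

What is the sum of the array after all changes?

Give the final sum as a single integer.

Initial sum: 114
Change 1: A[5] 40 -> 15, delta = -25, sum = 89
Change 2: A[1] 26 -> -7, delta = -33, sum = 56
Change 3: A[1] -7 -> 19, delta = 26, sum = 82
Change 4: A[6] 44 -> -12, delta = -56, sum = 26

Answer: 26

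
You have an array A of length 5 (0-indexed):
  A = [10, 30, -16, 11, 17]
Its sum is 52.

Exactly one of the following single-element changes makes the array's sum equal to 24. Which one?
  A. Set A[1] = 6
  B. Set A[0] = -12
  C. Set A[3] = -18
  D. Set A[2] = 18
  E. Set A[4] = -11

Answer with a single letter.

Option A: A[1] 30->6, delta=-24, new_sum=52+(-24)=28
Option B: A[0] 10->-12, delta=-22, new_sum=52+(-22)=30
Option C: A[3] 11->-18, delta=-29, new_sum=52+(-29)=23
Option D: A[2] -16->18, delta=34, new_sum=52+(34)=86
Option E: A[4] 17->-11, delta=-28, new_sum=52+(-28)=24 <-- matches target

Answer: E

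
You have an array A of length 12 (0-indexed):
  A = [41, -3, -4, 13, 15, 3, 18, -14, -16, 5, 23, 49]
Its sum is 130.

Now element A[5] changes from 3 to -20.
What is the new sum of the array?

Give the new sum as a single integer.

Answer: 107

Derivation:
Old value at index 5: 3
New value at index 5: -20
Delta = -20 - 3 = -23
New sum = old_sum + delta = 130 + (-23) = 107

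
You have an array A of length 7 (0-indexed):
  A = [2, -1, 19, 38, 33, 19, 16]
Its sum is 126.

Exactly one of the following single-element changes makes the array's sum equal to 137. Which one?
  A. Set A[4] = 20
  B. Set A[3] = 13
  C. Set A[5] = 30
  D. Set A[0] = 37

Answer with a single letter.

Answer: C

Derivation:
Option A: A[4] 33->20, delta=-13, new_sum=126+(-13)=113
Option B: A[3] 38->13, delta=-25, new_sum=126+(-25)=101
Option C: A[5] 19->30, delta=11, new_sum=126+(11)=137 <-- matches target
Option D: A[0] 2->37, delta=35, new_sum=126+(35)=161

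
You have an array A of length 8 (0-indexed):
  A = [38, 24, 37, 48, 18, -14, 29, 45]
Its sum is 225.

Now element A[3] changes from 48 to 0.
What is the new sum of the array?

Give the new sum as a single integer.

Old value at index 3: 48
New value at index 3: 0
Delta = 0 - 48 = -48
New sum = old_sum + delta = 225 + (-48) = 177

Answer: 177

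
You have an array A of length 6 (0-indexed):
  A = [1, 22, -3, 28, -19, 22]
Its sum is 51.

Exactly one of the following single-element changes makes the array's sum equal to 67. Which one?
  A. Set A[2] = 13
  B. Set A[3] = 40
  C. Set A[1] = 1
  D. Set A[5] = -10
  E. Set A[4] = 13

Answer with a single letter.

Option A: A[2] -3->13, delta=16, new_sum=51+(16)=67 <-- matches target
Option B: A[3] 28->40, delta=12, new_sum=51+(12)=63
Option C: A[1] 22->1, delta=-21, new_sum=51+(-21)=30
Option D: A[5] 22->-10, delta=-32, new_sum=51+(-32)=19
Option E: A[4] -19->13, delta=32, new_sum=51+(32)=83

Answer: A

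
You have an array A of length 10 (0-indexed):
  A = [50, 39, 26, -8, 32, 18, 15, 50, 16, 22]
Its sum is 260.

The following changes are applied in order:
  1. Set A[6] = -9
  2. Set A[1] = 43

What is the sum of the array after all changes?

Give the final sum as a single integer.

Answer: 240

Derivation:
Initial sum: 260
Change 1: A[6] 15 -> -9, delta = -24, sum = 236
Change 2: A[1] 39 -> 43, delta = 4, sum = 240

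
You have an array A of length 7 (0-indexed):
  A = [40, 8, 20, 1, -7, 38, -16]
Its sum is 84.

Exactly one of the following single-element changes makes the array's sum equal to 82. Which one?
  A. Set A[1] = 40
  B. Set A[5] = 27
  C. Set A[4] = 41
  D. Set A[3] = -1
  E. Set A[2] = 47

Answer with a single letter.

Option A: A[1] 8->40, delta=32, new_sum=84+(32)=116
Option B: A[5] 38->27, delta=-11, new_sum=84+(-11)=73
Option C: A[4] -7->41, delta=48, new_sum=84+(48)=132
Option D: A[3] 1->-1, delta=-2, new_sum=84+(-2)=82 <-- matches target
Option E: A[2] 20->47, delta=27, new_sum=84+(27)=111

Answer: D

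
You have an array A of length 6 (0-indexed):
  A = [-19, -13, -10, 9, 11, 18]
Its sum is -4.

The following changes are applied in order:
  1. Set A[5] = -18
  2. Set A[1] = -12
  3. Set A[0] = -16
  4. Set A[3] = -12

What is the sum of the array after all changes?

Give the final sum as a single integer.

Answer: -57

Derivation:
Initial sum: -4
Change 1: A[5] 18 -> -18, delta = -36, sum = -40
Change 2: A[1] -13 -> -12, delta = 1, sum = -39
Change 3: A[0] -19 -> -16, delta = 3, sum = -36
Change 4: A[3] 9 -> -12, delta = -21, sum = -57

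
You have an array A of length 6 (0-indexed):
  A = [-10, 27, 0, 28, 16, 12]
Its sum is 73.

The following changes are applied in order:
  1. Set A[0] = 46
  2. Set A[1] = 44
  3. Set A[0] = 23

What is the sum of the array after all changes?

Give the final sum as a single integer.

Initial sum: 73
Change 1: A[0] -10 -> 46, delta = 56, sum = 129
Change 2: A[1] 27 -> 44, delta = 17, sum = 146
Change 3: A[0] 46 -> 23, delta = -23, sum = 123

Answer: 123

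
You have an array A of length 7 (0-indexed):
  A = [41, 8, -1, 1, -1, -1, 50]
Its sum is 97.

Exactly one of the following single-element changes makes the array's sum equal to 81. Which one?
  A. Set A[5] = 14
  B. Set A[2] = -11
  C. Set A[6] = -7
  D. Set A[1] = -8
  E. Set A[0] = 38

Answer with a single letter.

Option A: A[5] -1->14, delta=15, new_sum=97+(15)=112
Option B: A[2] -1->-11, delta=-10, new_sum=97+(-10)=87
Option C: A[6] 50->-7, delta=-57, new_sum=97+(-57)=40
Option D: A[1] 8->-8, delta=-16, new_sum=97+(-16)=81 <-- matches target
Option E: A[0] 41->38, delta=-3, new_sum=97+(-3)=94

Answer: D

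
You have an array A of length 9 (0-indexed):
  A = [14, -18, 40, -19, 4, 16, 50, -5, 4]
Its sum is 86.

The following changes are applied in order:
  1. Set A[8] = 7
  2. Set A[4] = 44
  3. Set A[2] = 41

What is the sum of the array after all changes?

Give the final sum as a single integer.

Answer: 130

Derivation:
Initial sum: 86
Change 1: A[8] 4 -> 7, delta = 3, sum = 89
Change 2: A[4] 4 -> 44, delta = 40, sum = 129
Change 3: A[2] 40 -> 41, delta = 1, sum = 130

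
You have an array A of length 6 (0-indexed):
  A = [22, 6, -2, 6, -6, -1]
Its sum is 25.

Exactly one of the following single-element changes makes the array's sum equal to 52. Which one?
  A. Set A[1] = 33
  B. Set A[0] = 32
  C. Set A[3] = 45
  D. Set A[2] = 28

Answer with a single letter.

Answer: A

Derivation:
Option A: A[1] 6->33, delta=27, new_sum=25+(27)=52 <-- matches target
Option B: A[0] 22->32, delta=10, new_sum=25+(10)=35
Option C: A[3] 6->45, delta=39, new_sum=25+(39)=64
Option D: A[2] -2->28, delta=30, new_sum=25+(30)=55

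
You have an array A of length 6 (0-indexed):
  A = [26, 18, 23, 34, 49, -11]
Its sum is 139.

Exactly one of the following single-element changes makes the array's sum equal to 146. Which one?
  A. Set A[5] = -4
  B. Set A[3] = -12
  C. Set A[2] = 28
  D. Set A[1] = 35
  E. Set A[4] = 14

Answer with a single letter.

Option A: A[5] -11->-4, delta=7, new_sum=139+(7)=146 <-- matches target
Option B: A[3] 34->-12, delta=-46, new_sum=139+(-46)=93
Option C: A[2] 23->28, delta=5, new_sum=139+(5)=144
Option D: A[1] 18->35, delta=17, new_sum=139+(17)=156
Option E: A[4] 49->14, delta=-35, new_sum=139+(-35)=104

Answer: A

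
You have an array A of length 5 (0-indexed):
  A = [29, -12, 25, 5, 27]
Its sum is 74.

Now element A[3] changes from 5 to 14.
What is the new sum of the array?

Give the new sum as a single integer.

Answer: 83

Derivation:
Old value at index 3: 5
New value at index 3: 14
Delta = 14 - 5 = 9
New sum = old_sum + delta = 74 + (9) = 83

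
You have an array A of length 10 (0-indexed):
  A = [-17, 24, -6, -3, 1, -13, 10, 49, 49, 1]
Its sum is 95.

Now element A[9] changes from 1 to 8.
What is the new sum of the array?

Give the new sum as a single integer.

Answer: 102

Derivation:
Old value at index 9: 1
New value at index 9: 8
Delta = 8 - 1 = 7
New sum = old_sum + delta = 95 + (7) = 102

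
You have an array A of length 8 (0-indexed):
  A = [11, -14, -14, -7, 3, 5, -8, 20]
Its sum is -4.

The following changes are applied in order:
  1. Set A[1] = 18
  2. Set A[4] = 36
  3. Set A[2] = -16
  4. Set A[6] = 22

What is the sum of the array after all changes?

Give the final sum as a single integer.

Answer: 89

Derivation:
Initial sum: -4
Change 1: A[1] -14 -> 18, delta = 32, sum = 28
Change 2: A[4] 3 -> 36, delta = 33, sum = 61
Change 3: A[2] -14 -> -16, delta = -2, sum = 59
Change 4: A[6] -8 -> 22, delta = 30, sum = 89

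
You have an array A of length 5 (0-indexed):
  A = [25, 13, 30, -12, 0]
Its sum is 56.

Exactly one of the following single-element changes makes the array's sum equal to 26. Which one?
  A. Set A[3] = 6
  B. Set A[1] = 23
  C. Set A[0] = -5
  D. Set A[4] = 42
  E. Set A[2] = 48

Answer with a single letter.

Answer: C

Derivation:
Option A: A[3] -12->6, delta=18, new_sum=56+(18)=74
Option B: A[1] 13->23, delta=10, new_sum=56+(10)=66
Option C: A[0] 25->-5, delta=-30, new_sum=56+(-30)=26 <-- matches target
Option D: A[4] 0->42, delta=42, new_sum=56+(42)=98
Option E: A[2] 30->48, delta=18, new_sum=56+(18)=74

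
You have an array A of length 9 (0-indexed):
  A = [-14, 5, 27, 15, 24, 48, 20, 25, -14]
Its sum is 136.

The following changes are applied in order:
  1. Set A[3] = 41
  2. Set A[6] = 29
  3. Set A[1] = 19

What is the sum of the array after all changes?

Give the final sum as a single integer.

Answer: 185

Derivation:
Initial sum: 136
Change 1: A[3] 15 -> 41, delta = 26, sum = 162
Change 2: A[6] 20 -> 29, delta = 9, sum = 171
Change 3: A[1] 5 -> 19, delta = 14, sum = 185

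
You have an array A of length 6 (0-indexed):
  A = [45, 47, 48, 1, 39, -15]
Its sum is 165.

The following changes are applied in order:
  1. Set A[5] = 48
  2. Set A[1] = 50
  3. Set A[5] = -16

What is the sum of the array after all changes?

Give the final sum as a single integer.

Answer: 167

Derivation:
Initial sum: 165
Change 1: A[5] -15 -> 48, delta = 63, sum = 228
Change 2: A[1] 47 -> 50, delta = 3, sum = 231
Change 3: A[5] 48 -> -16, delta = -64, sum = 167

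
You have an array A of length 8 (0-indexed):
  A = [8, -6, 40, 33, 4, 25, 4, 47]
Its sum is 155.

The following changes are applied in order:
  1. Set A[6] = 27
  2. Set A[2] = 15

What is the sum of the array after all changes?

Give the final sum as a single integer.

Answer: 153

Derivation:
Initial sum: 155
Change 1: A[6] 4 -> 27, delta = 23, sum = 178
Change 2: A[2] 40 -> 15, delta = -25, sum = 153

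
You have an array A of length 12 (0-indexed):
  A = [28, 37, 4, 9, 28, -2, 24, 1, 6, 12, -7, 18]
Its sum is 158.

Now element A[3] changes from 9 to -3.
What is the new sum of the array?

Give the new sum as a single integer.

Answer: 146

Derivation:
Old value at index 3: 9
New value at index 3: -3
Delta = -3 - 9 = -12
New sum = old_sum + delta = 158 + (-12) = 146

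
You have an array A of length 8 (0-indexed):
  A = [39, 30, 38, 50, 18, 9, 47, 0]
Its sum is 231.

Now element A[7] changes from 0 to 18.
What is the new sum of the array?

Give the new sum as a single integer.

Answer: 249

Derivation:
Old value at index 7: 0
New value at index 7: 18
Delta = 18 - 0 = 18
New sum = old_sum + delta = 231 + (18) = 249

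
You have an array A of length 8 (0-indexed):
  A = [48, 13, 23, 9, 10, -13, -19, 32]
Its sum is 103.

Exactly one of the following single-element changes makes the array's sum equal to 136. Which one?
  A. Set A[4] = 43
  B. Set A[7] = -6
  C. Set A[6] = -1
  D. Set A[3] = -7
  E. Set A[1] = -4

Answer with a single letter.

Option A: A[4] 10->43, delta=33, new_sum=103+(33)=136 <-- matches target
Option B: A[7] 32->-6, delta=-38, new_sum=103+(-38)=65
Option C: A[6] -19->-1, delta=18, new_sum=103+(18)=121
Option D: A[3] 9->-7, delta=-16, new_sum=103+(-16)=87
Option E: A[1] 13->-4, delta=-17, new_sum=103+(-17)=86

Answer: A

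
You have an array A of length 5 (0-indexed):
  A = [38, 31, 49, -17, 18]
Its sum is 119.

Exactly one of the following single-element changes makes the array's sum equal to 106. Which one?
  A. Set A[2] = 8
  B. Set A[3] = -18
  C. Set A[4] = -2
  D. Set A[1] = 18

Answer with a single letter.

Option A: A[2] 49->8, delta=-41, new_sum=119+(-41)=78
Option B: A[3] -17->-18, delta=-1, new_sum=119+(-1)=118
Option C: A[4] 18->-2, delta=-20, new_sum=119+(-20)=99
Option D: A[1] 31->18, delta=-13, new_sum=119+(-13)=106 <-- matches target

Answer: D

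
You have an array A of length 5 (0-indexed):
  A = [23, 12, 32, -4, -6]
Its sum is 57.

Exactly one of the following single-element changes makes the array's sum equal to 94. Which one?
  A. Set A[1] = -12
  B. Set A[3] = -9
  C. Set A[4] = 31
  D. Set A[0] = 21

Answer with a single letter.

Option A: A[1] 12->-12, delta=-24, new_sum=57+(-24)=33
Option B: A[3] -4->-9, delta=-5, new_sum=57+(-5)=52
Option C: A[4] -6->31, delta=37, new_sum=57+(37)=94 <-- matches target
Option D: A[0] 23->21, delta=-2, new_sum=57+(-2)=55

Answer: C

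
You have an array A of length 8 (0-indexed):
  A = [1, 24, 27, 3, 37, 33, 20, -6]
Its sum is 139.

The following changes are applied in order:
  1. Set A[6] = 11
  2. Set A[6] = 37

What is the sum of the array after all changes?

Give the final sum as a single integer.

Initial sum: 139
Change 1: A[6] 20 -> 11, delta = -9, sum = 130
Change 2: A[6] 11 -> 37, delta = 26, sum = 156

Answer: 156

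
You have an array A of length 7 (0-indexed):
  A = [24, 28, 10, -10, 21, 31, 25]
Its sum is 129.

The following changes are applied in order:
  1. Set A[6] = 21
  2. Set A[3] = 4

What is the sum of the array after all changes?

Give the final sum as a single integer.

Initial sum: 129
Change 1: A[6] 25 -> 21, delta = -4, sum = 125
Change 2: A[3] -10 -> 4, delta = 14, sum = 139

Answer: 139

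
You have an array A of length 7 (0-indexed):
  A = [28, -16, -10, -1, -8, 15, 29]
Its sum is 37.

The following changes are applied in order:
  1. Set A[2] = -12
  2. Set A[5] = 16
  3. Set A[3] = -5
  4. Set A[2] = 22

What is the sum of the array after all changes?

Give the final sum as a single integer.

Answer: 66

Derivation:
Initial sum: 37
Change 1: A[2] -10 -> -12, delta = -2, sum = 35
Change 2: A[5] 15 -> 16, delta = 1, sum = 36
Change 3: A[3] -1 -> -5, delta = -4, sum = 32
Change 4: A[2] -12 -> 22, delta = 34, sum = 66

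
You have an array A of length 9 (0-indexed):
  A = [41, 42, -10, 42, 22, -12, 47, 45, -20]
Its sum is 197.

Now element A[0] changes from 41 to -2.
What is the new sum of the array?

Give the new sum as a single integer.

Answer: 154

Derivation:
Old value at index 0: 41
New value at index 0: -2
Delta = -2 - 41 = -43
New sum = old_sum + delta = 197 + (-43) = 154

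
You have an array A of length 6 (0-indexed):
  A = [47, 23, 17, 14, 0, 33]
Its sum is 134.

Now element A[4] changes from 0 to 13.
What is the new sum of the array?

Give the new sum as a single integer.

Old value at index 4: 0
New value at index 4: 13
Delta = 13 - 0 = 13
New sum = old_sum + delta = 134 + (13) = 147

Answer: 147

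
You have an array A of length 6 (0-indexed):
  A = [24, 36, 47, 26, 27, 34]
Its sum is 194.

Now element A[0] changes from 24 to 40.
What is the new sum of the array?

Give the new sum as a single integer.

Old value at index 0: 24
New value at index 0: 40
Delta = 40 - 24 = 16
New sum = old_sum + delta = 194 + (16) = 210

Answer: 210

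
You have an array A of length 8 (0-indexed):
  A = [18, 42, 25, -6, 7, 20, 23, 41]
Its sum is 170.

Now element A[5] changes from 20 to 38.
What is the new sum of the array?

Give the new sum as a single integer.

Answer: 188

Derivation:
Old value at index 5: 20
New value at index 5: 38
Delta = 38 - 20 = 18
New sum = old_sum + delta = 170 + (18) = 188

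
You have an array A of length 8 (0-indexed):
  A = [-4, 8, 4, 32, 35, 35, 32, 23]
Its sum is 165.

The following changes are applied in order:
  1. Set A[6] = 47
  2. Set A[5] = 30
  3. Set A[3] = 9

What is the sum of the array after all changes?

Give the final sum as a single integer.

Initial sum: 165
Change 1: A[6] 32 -> 47, delta = 15, sum = 180
Change 2: A[5] 35 -> 30, delta = -5, sum = 175
Change 3: A[3] 32 -> 9, delta = -23, sum = 152

Answer: 152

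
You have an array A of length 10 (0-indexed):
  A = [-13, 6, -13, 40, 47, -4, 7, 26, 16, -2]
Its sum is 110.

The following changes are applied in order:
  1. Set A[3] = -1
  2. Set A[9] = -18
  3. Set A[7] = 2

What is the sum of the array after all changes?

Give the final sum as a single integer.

Answer: 29

Derivation:
Initial sum: 110
Change 1: A[3] 40 -> -1, delta = -41, sum = 69
Change 2: A[9] -2 -> -18, delta = -16, sum = 53
Change 3: A[7] 26 -> 2, delta = -24, sum = 29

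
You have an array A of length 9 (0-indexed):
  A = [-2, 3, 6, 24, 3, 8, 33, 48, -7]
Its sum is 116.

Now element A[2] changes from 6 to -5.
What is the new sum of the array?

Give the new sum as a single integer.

Answer: 105

Derivation:
Old value at index 2: 6
New value at index 2: -5
Delta = -5 - 6 = -11
New sum = old_sum + delta = 116 + (-11) = 105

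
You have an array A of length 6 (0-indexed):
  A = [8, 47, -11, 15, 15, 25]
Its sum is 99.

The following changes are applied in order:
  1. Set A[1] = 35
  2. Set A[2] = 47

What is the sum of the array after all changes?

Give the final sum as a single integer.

Initial sum: 99
Change 1: A[1] 47 -> 35, delta = -12, sum = 87
Change 2: A[2] -11 -> 47, delta = 58, sum = 145

Answer: 145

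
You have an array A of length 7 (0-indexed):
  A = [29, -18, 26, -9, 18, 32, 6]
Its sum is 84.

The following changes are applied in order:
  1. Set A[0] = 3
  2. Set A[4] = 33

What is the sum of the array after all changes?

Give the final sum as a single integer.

Answer: 73

Derivation:
Initial sum: 84
Change 1: A[0] 29 -> 3, delta = -26, sum = 58
Change 2: A[4] 18 -> 33, delta = 15, sum = 73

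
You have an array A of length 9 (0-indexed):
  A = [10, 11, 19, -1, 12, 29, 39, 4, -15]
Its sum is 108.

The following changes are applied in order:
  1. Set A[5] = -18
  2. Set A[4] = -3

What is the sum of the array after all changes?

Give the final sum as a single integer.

Answer: 46

Derivation:
Initial sum: 108
Change 1: A[5] 29 -> -18, delta = -47, sum = 61
Change 2: A[4] 12 -> -3, delta = -15, sum = 46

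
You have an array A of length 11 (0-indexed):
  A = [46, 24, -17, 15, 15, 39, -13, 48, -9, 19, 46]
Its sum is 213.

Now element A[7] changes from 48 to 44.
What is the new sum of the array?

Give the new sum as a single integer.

Answer: 209

Derivation:
Old value at index 7: 48
New value at index 7: 44
Delta = 44 - 48 = -4
New sum = old_sum + delta = 213 + (-4) = 209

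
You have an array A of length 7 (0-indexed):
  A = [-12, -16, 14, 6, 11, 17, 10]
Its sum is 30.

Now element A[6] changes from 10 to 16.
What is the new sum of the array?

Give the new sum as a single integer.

Answer: 36

Derivation:
Old value at index 6: 10
New value at index 6: 16
Delta = 16 - 10 = 6
New sum = old_sum + delta = 30 + (6) = 36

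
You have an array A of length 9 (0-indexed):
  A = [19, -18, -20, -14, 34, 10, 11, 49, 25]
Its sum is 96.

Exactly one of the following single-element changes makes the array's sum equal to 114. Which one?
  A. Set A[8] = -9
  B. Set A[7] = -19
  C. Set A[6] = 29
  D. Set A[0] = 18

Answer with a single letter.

Option A: A[8] 25->-9, delta=-34, new_sum=96+(-34)=62
Option B: A[7] 49->-19, delta=-68, new_sum=96+(-68)=28
Option C: A[6] 11->29, delta=18, new_sum=96+(18)=114 <-- matches target
Option D: A[0] 19->18, delta=-1, new_sum=96+(-1)=95

Answer: C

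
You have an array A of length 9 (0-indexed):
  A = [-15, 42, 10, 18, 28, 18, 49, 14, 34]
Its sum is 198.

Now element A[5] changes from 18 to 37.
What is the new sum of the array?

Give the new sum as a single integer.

Old value at index 5: 18
New value at index 5: 37
Delta = 37 - 18 = 19
New sum = old_sum + delta = 198 + (19) = 217

Answer: 217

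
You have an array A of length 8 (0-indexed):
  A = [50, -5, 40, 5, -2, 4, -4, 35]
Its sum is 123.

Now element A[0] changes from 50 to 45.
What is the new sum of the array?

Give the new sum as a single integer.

Answer: 118

Derivation:
Old value at index 0: 50
New value at index 0: 45
Delta = 45 - 50 = -5
New sum = old_sum + delta = 123 + (-5) = 118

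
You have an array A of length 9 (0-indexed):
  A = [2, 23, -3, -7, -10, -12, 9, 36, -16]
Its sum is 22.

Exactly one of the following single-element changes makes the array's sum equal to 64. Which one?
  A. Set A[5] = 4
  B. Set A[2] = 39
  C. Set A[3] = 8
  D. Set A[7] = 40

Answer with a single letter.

Option A: A[5] -12->4, delta=16, new_sum=22+(16)=38
Option B: A[2] -3->39, delta=42, new_sum=22+(42)=64 <-- matches target
Option C: A[3] -7->8, delta=15, new_sum=22+(15)=37
Option D: A[7] 36->40, delta=4, new_sum=22+(4)=26

Answer: B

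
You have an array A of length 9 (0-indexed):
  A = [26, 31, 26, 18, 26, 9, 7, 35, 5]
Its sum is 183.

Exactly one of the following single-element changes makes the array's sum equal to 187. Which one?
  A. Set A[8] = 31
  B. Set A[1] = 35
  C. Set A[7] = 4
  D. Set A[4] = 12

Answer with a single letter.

Option A: A[8] 5->31, delta=26, new_sum=183+(26)=209
Option B: A[1] 31->35, delta=4, new_sum=183+(4)=187 <-- matches target
Option C: A[7] 35->4, delta=-31, new_sum=183+(-31)=152
Option D: A[4] 26->12, delta=-14, new_sum=183+(-14)=169

Answer: B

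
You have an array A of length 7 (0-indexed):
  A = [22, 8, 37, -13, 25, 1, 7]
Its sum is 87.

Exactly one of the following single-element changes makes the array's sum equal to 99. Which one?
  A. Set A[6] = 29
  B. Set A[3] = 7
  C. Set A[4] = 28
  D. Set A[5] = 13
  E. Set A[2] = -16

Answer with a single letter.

Option A: A[6] 7->29, delta=22, new_sum=87+(22)=109
Option B: A[3] -13->7, delta=20, new_sum=87+(20)=107
Option C: A[4] 25->28, delta=3, new_sum=87+(3)=90
Option D: A[5] 1->13, delta=12, new_sum=87+(12)=99 <-- matches target
Option E: A[2] 37->-16, delta=-53, new_sum=87+(-53)=34

Answer: D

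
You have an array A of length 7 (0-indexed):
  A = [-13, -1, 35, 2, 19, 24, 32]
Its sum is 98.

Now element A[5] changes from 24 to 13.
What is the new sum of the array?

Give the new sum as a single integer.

Old value at index 5: 24
New value at index 5: 13
Delta = 13 - 24 = -11
New sum = old_sum + delta = 98 + (-11) = 87

Answer: 87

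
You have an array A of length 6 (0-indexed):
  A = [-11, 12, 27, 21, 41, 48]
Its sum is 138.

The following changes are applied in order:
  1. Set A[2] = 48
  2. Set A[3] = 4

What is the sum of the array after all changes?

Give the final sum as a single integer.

Initial sum: 138
Change 1: A[2] 27 -> 48, delta = 21, sum = 159
Change 2: A[3] 21 -> 4, delta = -17, sum = 142

Answer: 142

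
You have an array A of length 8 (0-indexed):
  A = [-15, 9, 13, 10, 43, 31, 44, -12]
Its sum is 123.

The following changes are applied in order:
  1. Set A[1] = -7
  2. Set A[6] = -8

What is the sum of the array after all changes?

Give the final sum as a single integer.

Initial sum: 123
Change 1: A[1] 9 -> -7, delta = -16, sum = 107
Change 2: A[6] 44 -> -8, delta = -52, sum = 55

Answer: 55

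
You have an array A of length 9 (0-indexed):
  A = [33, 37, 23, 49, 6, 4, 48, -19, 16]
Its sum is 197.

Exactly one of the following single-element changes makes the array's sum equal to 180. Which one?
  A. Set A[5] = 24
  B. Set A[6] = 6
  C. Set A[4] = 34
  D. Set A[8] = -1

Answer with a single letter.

Option A: A[5] 4->24, delta=20, new_sum=197+(20)=217
Option B: A[6] 48->6, delta=-42, new_sum=197+(-42)=155
Option C: A[4] 6->34, delta=28, new_sum=197+(28)=225
Option D: A[8] 16->-1, delta=-17, new_sum=197+(-17)=180 <-- matches target

Answer: D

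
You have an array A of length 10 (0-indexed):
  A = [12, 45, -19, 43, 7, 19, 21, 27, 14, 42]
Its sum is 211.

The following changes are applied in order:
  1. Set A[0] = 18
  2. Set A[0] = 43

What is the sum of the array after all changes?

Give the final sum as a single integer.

Answer: 242

Derivation:
Initial sum: 211
Change 1: A[0] 12 -> 18, delta = 6, sum = 217
Change 2: A[0] 18 -> 43, delta = 25, sum = 242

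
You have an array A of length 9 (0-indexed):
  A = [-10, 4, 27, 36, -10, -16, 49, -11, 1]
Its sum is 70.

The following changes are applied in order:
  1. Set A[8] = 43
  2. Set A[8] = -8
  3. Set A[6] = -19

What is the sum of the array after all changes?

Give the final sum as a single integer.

Initial sum: 70
Change 1: A[8] 1 -> 43, delta = 42, sum = 112
Change 2: A[8] 43 -> -8, delta = -51, sum = 61
Change 3: A[6] 49 -> -19, delta = -68, sum = -7

Answer: -7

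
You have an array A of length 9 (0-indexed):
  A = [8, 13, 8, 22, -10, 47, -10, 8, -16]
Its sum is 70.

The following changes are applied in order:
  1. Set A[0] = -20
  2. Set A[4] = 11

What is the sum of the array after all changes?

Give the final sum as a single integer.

Answer: 63

Derivation:
Initial sum: 70
Change 1: A[0] 8 -> -20, delta = -28, sum = 42
Change 2: A[4] -10 -> 11, delta = 21, sum = 63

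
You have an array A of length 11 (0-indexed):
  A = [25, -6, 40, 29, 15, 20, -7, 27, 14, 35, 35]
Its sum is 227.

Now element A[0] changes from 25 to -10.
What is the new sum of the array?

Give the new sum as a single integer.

Old value at index 0: 25
New value at index 0: -10
Delta = -10 - 25 = -35
New sum = old_sum + delta = 227 + (-35) = 192

Answer: 192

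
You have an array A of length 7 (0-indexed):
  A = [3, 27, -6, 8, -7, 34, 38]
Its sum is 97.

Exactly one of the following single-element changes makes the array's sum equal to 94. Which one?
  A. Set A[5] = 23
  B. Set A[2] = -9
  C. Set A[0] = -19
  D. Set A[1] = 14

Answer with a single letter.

Answer: B

Derivation:
Option A: A[5] 34->23, delta=-11, new_sum=97+(-11)=86
Option B: A[2] -6->-9, delta=-3, new_sum=97+(-3)=94 <-- matches target
Option C: A[0] 3->-19, delta=-22, new_sum=97+(-22)=75
Option D: A[1] 27->14, delta=-13, new_sum=97+(-13)=84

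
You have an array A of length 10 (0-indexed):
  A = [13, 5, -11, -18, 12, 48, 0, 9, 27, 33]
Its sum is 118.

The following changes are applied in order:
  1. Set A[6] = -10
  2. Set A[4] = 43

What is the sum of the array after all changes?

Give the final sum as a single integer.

Answer: 139

Derivation:
Initial sum: 118
Change 1: A[6] 0 -> -10, delta = -10, sum = 108
Change 2: A[4] 12 -> 43, delta = 31, sum = 139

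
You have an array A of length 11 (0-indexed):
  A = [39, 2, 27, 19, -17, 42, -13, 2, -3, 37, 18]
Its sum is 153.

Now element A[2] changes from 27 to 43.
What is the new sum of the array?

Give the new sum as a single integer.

Answer: 169

Derivation:
Old value at index 2: 27
New value at index 2: 43
Delta = 43 - 27 = 16
New sum = old_sum + delta = 153 + (16) = 169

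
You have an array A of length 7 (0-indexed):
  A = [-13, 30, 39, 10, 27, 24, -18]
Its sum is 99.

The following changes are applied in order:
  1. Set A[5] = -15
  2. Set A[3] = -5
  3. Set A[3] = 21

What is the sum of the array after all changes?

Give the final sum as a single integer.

Initial sum: 99
Change 1: A[5] 24 -> -15, delta = -39, sum = 60
Change 2: A[3] 10 -> -5, delta = -15, sum = 45
Change 3: A[3] -5 -> 21, delta = 26, sum = 71

Answer: 71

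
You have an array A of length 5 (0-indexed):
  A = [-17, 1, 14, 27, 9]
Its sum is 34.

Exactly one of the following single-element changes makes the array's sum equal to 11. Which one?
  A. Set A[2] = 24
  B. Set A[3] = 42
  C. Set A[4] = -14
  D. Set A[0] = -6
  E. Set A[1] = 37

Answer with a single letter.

Option A: A[2] 14->24, delta=10, new_sum=34+(10)=44
Option B: A[3] 27->42, delta=15, new_sum=34+(15)=49
Option C: A[4] 9->-14, delta=-23, new_sum=34+(-23)=11 <-- matches target
Option D: A[0] -17->-6, delta=11, new_sum=34+(11)=45
Option E: A[1] 1->37, delta=36, new_sum=34+(36)=70

Answer: C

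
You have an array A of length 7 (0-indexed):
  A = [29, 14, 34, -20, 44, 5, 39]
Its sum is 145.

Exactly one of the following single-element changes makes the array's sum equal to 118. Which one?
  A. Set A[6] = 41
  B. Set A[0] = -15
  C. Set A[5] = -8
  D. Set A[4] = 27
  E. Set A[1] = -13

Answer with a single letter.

Option A: A[6] 39->41, delta=2, new_sum=145+(2)=147
Option B: A[0] 29->-15, delta=-44, new_sum=145+(-44)=101
Option C: A[5] 5->-8, delta=-13, new_sum=145+(-13)=132
Option D: A[4] 44->27, delta=-17, new_sum=145+(-17)=128
Option E: A[1] 14->-13, delta=-27, new_sum=145+(-27)=118 <-- matches target

Answer: E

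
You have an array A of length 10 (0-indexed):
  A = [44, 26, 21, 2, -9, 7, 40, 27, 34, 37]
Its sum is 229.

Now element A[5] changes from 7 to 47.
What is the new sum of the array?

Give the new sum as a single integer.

Old value at index 5: 7
New value at index 5: 47
Delta = 47 - 7 = 40
New sum = old_sum + delta = 229 + (40) = 269

Answer: 269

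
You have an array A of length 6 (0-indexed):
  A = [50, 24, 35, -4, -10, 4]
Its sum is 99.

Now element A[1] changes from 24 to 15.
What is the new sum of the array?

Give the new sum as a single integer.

Answer: 90

Derivation:
Old value at index 1: 24
New value at index 1: 15
Delta = 15 - 24 = -9
New sum = old_sum + delta = 99 + (-9) = 90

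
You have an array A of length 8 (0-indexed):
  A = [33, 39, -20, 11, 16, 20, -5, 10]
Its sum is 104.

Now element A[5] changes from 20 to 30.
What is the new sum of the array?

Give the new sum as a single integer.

Answer: 114

Derivation:
Old value at index 5: 20
New value at index 5: 30
Delta = 30 - 20 = 10
New sum = old_sum + delta = 104 + (10) = 114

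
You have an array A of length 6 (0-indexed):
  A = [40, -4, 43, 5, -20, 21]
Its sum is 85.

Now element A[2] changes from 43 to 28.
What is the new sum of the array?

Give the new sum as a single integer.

Old value at index 2: 43
New value at index 2: 28
Delta = 28 - 43 = -15
New sum = old_sum + delta = 85 + (-15) = 70

Answer: 70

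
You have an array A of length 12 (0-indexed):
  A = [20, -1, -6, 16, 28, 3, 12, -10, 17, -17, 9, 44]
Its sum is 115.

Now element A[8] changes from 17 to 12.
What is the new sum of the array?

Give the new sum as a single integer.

Answer: 110

Derivation:
Old value at index 8: 17
New value at index 8: 12
Delta = 12 - 17 = -5
New sum = old_sum + delta = 115 + (-5) = 110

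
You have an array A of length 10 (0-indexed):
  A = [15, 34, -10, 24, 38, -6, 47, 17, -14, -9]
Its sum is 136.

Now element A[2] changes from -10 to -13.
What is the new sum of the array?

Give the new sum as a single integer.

Answer: 133

Derivation:
Old value at index 2: -10
New value at index 2: -13
Delta = -13 - -10 = -3
New sum = old_sum + delta = 136 + (-3) = 133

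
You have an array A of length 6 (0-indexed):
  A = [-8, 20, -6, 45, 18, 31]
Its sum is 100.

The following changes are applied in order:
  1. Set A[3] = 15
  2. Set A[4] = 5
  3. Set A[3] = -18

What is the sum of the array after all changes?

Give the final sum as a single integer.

Answer: 24

Derivation:
Initial sum: 100
Change 1: A[3] 45 -> 15, delta = -30, sum = 70
Change 2: A[4] 18 -> 5, delta = -13, sum = 57
Change 3: A[3] 15 -> -18, delta = -33, sum = 24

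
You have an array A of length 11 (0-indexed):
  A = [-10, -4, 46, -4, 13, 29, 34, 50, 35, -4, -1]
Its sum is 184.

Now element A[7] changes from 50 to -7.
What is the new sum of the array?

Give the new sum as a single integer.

Answer: 127

Derivation:
Old value at index 7: 50
New value at index 7: -7
Delta = -7 - 50 = -57
New sum = old_sum + delta = 184 + (-57) = 127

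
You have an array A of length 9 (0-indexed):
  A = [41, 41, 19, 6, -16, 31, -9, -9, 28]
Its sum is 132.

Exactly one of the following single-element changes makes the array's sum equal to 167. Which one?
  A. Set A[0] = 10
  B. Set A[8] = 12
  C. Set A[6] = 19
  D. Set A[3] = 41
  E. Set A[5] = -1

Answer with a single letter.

Answer: D

Derivation:
Option A: A[0] 41->10, delta=-31, new_sum=132+(-31)=101
Option B: A[8] 28->12, delta=-16, new_sum=132+(-16)=116
Option C: A[6] -9->19, delta=28, new_sum=132+(28)=160
Option D: A[3] 6->41, delta=35, new_sum=132+(35)=167 <-- matches target
Option E: A[5] 31->-1, delta=-32, new_sum=132+(-32)=100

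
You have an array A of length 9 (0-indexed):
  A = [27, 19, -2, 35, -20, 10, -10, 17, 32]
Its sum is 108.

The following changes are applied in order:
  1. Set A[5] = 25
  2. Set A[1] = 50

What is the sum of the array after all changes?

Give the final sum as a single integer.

Answer: 154

Derivation:
Initial sum: 108
Change 1: A[5] 10 -> 25, delta = 15, sum = 123
Change 2: A[1] 19 -> 50, delta = 31, sum = 154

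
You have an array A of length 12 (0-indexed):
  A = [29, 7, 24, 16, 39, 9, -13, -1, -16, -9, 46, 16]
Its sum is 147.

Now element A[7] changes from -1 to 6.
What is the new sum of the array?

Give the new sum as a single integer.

Old value at index 7: -1
New value at index 7: 6
Delta = 6 - -1 = 7
New sum = old_sum + delta = 147 + (7) = 154

Answer: 154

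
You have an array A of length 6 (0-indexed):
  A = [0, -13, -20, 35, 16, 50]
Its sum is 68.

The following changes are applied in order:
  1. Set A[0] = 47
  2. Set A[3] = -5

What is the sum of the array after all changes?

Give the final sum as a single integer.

Initial sum: 68
Change 1: A[0] 0 -> 47, delta = 47, sum = 115
Change 2: A[3] 35 -> -5, delta = -40, sum = 75

Answer: 75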